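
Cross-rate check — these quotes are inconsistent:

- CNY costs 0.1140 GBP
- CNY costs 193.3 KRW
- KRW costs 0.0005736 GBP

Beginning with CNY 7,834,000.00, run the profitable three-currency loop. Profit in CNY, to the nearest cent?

Profit: CNY 220,663.88

Profitable loop is CNY → GBP → KRW → CNY:
CNY 7,834,000.00 × 0.1140 = GBP 893,076.00
GBP 893,076.00 ÷ 0.0005736 = KRW 1,556,966,527
KRW 1,556,966,527 ÷ 193.3 = CNY 8,054,663.88
Profit = CNY 8,054,663.88 − CNY 7,834,000.00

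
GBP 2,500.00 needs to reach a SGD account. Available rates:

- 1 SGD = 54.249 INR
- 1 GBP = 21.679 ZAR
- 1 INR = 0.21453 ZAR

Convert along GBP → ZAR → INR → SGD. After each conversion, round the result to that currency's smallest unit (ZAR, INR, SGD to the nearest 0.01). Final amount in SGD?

GBP 2,500.00 × 21.679 = ZAR 54,197.50
ZAR 54,197.50 ÷ 0.21453 = INR 252,633.66
INR 252,633.66 ÷ 54.249 = SGD 4,656.93

SGD 4,656.93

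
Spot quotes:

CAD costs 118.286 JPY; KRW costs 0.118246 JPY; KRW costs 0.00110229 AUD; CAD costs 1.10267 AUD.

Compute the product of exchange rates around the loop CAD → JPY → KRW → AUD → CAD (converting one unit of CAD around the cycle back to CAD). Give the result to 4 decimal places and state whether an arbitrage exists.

Around CAD → JPY → KRW → AUD → CAD: 1 × 118.286 ÷ 0.118246 × 0.00110229 ÷ 1.10267 = 0.999994
Product ≈ 1 (deviation 0.001%, within rounding noise).

1.0000 (no arbitrage)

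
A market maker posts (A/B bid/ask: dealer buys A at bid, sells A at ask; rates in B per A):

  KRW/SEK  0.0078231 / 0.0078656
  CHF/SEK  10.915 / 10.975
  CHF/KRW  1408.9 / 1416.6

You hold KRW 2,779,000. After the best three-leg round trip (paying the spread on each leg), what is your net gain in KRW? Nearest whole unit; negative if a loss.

Best loop KRW → SEK → CHF → KRW:
KRW 2,779,000 × 0.0078231 (sell KRW at bid) = SEK 21,740.39
SEK 21,740.39 ÷ 10.975 (buy CHF at ask) = CHF 1,980.90
CHF 1,980.90 × 1408.9 (sell CHF at bid) = KRW 2,790,892

Net profit: KRW 11,892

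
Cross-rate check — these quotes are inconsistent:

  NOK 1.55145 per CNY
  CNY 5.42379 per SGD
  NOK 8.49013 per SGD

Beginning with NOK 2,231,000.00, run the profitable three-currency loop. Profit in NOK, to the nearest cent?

Profit: NOK 19,988.42

Profitable loop is NOK → CNY → SGD → NOK:
NOK 2,231,000.00 ÷ 1.55145 = CNY 1,438,009.60
CNY 1,438,009.60 ÷ 5.42379 = SGD 265,130.03
SGD 265,130.03 × 8.49013 = NOK 2,250,988.42
Profit = NOK 2,250,988.42 − NOK 2,231,000.00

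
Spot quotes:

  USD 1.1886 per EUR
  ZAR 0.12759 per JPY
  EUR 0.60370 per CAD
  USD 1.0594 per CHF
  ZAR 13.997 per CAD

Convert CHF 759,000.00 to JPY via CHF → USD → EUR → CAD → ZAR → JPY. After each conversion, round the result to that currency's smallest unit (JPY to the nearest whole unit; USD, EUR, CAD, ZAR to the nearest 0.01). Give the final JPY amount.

JPY 122,931,495

CHF 759,000.00 × 1.0594 = USD 804,084.60
USD 804,084.60 ÷ 1.1886 = EUR 676,497.22
EUR 676,497.22 ÷ 0.60370 = CAD 1,120,585.09
CAD 1,120,585.09 × 13.997 = ZAR 15,684,829.50
ZAR 15,684,829.50 ÷ 0.12759 = JPY 122,931,495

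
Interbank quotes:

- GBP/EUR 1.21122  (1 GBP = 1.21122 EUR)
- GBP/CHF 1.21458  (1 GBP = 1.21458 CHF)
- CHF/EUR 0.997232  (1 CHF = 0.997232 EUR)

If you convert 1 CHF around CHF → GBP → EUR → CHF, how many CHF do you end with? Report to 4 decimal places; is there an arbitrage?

Around CHF → GBP → EUR → CHF: 1 ÷ 1.21458 × 1.21122 ÷ 0.997232 = 1.000002
Product ≈ 1 (deviation 0.000%, within rounding noise).

1.0000 (no arbitrage)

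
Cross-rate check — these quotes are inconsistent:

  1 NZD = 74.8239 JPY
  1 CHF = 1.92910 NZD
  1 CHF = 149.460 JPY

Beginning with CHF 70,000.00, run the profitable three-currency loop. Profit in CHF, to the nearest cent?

Profit: CHF 2,481.63

Profitable loop is CHF → JPY → NZD → CHF:
CHF 70,000.00 × 149.460 = JPY 10,462,200
JPY 10,462,200 ÷ 74.8239 = NZD 139,824.31
NZD 139,824.31 ÷ 1.92910 = CHF 72,481.63
Profit = CHF 72,481.63 − CHF 70,000.00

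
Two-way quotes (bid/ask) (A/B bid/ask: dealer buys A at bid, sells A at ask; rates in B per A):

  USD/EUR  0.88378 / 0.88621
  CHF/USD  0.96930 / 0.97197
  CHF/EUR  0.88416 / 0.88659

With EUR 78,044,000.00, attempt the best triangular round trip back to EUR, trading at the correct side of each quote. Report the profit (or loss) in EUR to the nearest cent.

Net profit: EUR 2,064,919.97

Best loop EUR → USD → CHF → EUR:
EUR 78,044,000.00 ÷ 0.88621 (buy USD at ask) = USD 88,064,905.61
USD 88,064,905.61 ÷ 0.97197 (buy CHF at ask) = CHF 90,604,551.18
CHF 90,604,551.18 × 0.88416 (sell CHF at bid) = EUR 80,108,919.97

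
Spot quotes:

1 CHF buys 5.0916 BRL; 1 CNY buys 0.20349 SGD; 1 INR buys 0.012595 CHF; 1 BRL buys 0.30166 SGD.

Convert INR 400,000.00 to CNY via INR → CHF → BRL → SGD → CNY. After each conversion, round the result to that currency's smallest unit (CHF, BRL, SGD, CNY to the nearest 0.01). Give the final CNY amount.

INR 400,000.00 × 0.012595 = CHF 5,038.00
CHF 5,038.00 × 5.0916 = BRL 25,651.48
BRL 25,651.48 × 0.30166 = SGD 7,738.03
SGD 7,738.03 ÷ 0.20349 = CNY 38,026.59

CNY 38,026.59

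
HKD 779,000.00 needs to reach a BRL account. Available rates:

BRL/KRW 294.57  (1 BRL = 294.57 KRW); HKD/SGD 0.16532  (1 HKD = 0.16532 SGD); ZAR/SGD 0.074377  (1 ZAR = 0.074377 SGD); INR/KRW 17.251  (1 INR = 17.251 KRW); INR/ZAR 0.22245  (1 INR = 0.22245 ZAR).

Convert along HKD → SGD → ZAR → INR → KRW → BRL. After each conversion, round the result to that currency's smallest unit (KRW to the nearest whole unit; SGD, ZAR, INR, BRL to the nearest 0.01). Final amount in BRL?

BRL 455,845.37

HKD 779,000.00 × 0.16532 = SGD 128,784.28
SGD 128,784.28 ÷ 0.074377 = ZAR 1,731,506.78
ZAR 1,731,506.78 ÷ 0.22245 = INR 7,783,802.11
INR 7,783,802.11 × 17.251 = KRW 134,278,370
KRW 134,278,370 ÷ 294.57 = BRL 455,845.37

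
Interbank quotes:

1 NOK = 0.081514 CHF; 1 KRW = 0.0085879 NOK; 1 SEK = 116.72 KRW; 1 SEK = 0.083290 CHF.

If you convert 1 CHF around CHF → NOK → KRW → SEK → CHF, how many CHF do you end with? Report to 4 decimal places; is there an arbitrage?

Around CHF → NOK → KRW → SEK → CHF: 1 ÷ 0.081514 ÷ 0.0085879 ÷ 116.72 × 0.083290 = 1.019362
Product > 1; profitable direction is CHF → NOK → KRW → SEK → CHF.

1.0194 (arbitrage exists)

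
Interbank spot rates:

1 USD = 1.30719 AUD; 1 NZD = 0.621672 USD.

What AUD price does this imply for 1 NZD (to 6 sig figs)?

1 NZD × 0.621672 = 0.621672 USD
0.621672 USD × 1.30719 = 0.812643 AUD

NZD/AUD = 0.812643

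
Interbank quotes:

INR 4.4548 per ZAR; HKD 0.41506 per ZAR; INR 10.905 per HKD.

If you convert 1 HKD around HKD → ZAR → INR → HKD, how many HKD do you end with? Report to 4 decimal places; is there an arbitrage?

Around HKD → ZAR → INR → HKD: 1 ÷ 0.41506 × 4.4548 ÷ 10.905 = 0.984219
Product < 1; profitable direction is HKD → INR → ZAR → HKD.

0.9842 (arbitrage exists)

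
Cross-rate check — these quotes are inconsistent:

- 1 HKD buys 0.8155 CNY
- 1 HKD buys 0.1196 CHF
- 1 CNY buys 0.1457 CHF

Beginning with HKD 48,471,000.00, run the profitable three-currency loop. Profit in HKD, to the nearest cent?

Profitable loop is HKD → CHF → CNY → HKD:
HKD 48,471,000.00 × 0.1196 = CHF 5,797,131.60
CHF 5,797,131.60 ÷ 0.1457 = CNY 39,788,137.27
CNY 39,788,137.27 ÷ 0.8155 = HKD 48,789,867.89
Profit = HKD 48,789,867.89 − HKD 48,471,000.00

Profit: HKD 318,867.89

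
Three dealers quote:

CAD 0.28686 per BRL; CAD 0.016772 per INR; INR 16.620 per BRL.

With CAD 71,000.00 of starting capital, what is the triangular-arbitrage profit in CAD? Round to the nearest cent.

Profit: CAD 2,065.52

Profitable loop is CAD → INR → BRL → CAD:
CAD 71,000.00 ÷ 0.016772 = INR 4,233,245.89
INR 4,233,245.89 ÷ 16.620 = BRL 254,707.94
BRL 254,707.94 × 0.28686 = CAD 73,065.52
Profit = CAD 73,065.52 − CAD 71,000.00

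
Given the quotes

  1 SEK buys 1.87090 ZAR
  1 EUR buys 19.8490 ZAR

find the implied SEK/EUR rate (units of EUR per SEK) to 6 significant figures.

1 SEK × 1.87090 = 1.8709 ZAR
1.8709 ZAR ÷ 19.8490 = 0.0942566 EUR

SEK/EUR = 0.0942566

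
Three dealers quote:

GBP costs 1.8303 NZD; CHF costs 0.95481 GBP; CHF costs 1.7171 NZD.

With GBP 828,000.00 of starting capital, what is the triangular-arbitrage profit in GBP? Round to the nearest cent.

Profit: GBP 14,701.93

Profitable loop is GBP → NZD → CHF → GBP:
GBP 828,000.00 × 1.8303 = NZD 1,515,488.40
NZD 1,515,488.40 ÷ 1.7171 = CHF 882,585.99
CHF 882,585.99 × 0.95481 = GBP 842,701.93
Profit = GBP 842,701.93 − GBP 828,000.00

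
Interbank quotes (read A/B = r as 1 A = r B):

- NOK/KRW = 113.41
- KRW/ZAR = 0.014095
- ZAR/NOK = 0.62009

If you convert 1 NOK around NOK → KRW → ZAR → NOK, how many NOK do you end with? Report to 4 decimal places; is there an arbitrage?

Around NOK → KRW → ZAR → NOK: 1 × 113.41 × 0.014095 × 0.62009 = 0.991223
Product < 1; profitable direction is NOK → ZAR → KRW → NOK.

0.9912 (arbitrage exists)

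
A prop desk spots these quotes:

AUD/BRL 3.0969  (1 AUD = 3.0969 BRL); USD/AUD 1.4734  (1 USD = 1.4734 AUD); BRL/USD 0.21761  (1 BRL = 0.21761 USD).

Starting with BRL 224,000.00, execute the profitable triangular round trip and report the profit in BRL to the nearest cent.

Profit: BRL 1,590.77

Profitable loop is BRL → AUD → USD → BRL:
BRL 224,000.00 ÷ 3.0969 = AUD 72,330.39
AUD 72,330.39 ÷ 1.4734 = USD 49,090.81
USD 49,090.81 ÷ 0.21761 = BRL 225,590.77
Profit = BRL 225,590.77 − BRL 224,000.00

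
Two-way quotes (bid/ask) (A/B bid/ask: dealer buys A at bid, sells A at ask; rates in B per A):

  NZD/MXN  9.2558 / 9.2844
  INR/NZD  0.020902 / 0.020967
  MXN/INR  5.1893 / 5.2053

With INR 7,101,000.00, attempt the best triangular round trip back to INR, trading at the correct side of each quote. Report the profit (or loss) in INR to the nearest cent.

Net profit: INR 28,024.32

Best loop INR → NZD → MXN → INR:
INR 7,101,000.00 × 0.020902 (sell INR at bid) = NZD 148,425.10
NZD 148,425.10 × 9.2558 (sell NZD at bid) = MXN 1,373,793.06
MXN 1,373,793.06 × 5.1893 (sell MXN at bid) = INR 7,129,024.32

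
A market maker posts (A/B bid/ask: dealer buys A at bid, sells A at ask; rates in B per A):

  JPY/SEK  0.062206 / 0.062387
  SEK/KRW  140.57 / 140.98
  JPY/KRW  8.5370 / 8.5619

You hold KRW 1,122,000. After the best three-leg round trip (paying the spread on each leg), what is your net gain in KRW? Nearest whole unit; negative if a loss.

Best loop KRW → JPY → SEK → KRW:
KRW 1,122,000 ÷ 8.5619 (buy JPY at ask) = JPY 131,046
JPY 131,046 × 0.062206 (sell JPY at bid) = SEK 8,151.83
SEK 8,151.83 × 140.57 (sell SEK at bid) = KRW 1,145,902

Net profit: KRW 23,902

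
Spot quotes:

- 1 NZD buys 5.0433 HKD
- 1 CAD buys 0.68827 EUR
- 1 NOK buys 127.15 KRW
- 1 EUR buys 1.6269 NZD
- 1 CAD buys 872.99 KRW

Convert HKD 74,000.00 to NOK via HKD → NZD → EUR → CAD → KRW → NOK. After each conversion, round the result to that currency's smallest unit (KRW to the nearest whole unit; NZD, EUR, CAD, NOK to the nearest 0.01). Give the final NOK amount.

HKD 74,000.00 ÷ 5.0433 = NZD 14,672.93
NZD 14,672.93 ÷ 1.6269 = EUR 9,018.95
EUR 9,018.95 ÷ 0.68827 = CAD 13,103.80
CAD 13,103.80 × 872.99 = KRW 11,439,486
KRW 11,439,486 ÷ 127.15 = NOK 89,968.43

NOK 89,968.43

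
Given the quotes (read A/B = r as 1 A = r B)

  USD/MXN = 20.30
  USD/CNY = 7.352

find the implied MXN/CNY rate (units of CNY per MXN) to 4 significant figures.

MXN/CNY = 0.3622

1 MXN ÷ 20.30 = 0.0492611 USD
0.0492611 USD × 7.352 = 0.362167 CNY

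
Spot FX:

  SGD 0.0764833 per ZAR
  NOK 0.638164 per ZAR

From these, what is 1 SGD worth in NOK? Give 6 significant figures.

1 SGD ÷ 0.0764833 = 13.0747 ZAR
13.0747 ZAR × 0.638164 = 8.34383 NOK

SGD/NOK = 8.34383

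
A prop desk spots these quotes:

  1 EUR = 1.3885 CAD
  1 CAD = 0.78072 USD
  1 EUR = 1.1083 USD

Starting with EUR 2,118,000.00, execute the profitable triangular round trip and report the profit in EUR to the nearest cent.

Profit: EUR 47,419.78

Profitable loop is EUR → USD → CAD → EUR:
EUR 2,118,000.00 × 1.1083 = USD 2,347,379.40
USD 2,347,379.40 ÷ 0.78072 = CAD 3,006,685.37
CAD 3,006,685.37 ÷ 1.3885 = EUR 2,165,419.78
Profit = EUR 2,165,419.78 − EUR 2,118,000.00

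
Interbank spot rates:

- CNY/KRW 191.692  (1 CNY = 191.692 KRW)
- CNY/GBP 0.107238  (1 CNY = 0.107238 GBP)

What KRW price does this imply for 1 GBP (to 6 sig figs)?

GBP/KRW = 1787.54

1 GBP ÷ 0.107238 = 9.32505 CNY
9.32505 CNY × 191.692 = 1787.54 KRW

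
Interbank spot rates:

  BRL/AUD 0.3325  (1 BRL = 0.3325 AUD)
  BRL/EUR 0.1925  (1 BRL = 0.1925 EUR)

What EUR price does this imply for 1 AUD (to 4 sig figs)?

1 AUD ÷ 0.3325 = 3.00752 BRL
3.00752 BRL × 0.1925 = 0.578947 EUR

AUD/EUR = 0.5789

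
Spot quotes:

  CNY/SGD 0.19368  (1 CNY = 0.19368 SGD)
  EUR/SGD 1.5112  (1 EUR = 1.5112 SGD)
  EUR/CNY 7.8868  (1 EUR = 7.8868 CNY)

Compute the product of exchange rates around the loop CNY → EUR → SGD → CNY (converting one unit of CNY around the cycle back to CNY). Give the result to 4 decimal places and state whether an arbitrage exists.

Around CNY → EUR → SGD → CNY: 1 ÷ 7.8868 × 1.5112 ÷ 0.19368 = 0.989319
Product < 1; profitable direction is CNY → SGD → EUR → CNY.

0.9893 (arbitrage exists)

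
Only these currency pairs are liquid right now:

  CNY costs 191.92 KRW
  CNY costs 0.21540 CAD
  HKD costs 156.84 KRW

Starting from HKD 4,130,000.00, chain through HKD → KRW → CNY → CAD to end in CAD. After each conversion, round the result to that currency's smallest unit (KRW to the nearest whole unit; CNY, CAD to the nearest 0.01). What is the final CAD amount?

HKD 4,130,000.00 × 156.84 = KRW 647,749,200
KRW 647,749,200 ÷ 191.92 = CNY 3,375,100.04
CNY 3,375,100.04 × 0.21540 = CAD 726,996.55

CAD 726,996.55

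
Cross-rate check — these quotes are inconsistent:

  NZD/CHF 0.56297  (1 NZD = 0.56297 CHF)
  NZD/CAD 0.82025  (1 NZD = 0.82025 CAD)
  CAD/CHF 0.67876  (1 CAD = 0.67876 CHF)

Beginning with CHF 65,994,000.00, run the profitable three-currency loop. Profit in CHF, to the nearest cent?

Profit: CHF 736,937.27

Profitable loop is CHF → CAD → NZD → CHF:
CHF 65,994,000.00 ÷ 0.67876 = CAD 97,227,296.84
CAD 97,227,296.84 ÷ 0.82025 = NZD 118,533,735.86
NZD 118,533,735.86 × 0.56297 = CHF 66,730,937.27
Profit = CHF 66,730,937.27 − CHF 65,994,000.00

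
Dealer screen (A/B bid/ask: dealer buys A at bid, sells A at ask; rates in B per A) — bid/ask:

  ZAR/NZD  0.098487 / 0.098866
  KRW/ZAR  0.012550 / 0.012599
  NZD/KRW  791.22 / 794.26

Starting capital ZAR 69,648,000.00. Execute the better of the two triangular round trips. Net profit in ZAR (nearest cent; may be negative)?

Net profit: ZAR 750,421.11

Best loop ZAR → KRW → NZD → ZAR:
ZAR 69,648,000.00 ÷ 0.012599 (buy KRW at ask) = KRW 5,528,057,782
KRW 5,528,057,782 ÷ 794.26 (buy NZD at ask) = NZD 6,960,010.30
NZD 6,960,010.30 ÷ 0.098866 (buy ZAR at ask) = ZAR 70,398,421.11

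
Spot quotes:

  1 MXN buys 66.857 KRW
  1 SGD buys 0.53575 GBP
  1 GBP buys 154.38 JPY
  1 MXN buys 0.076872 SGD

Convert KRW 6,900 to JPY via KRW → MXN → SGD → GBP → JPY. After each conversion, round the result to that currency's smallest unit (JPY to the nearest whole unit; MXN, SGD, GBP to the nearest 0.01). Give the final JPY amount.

KRW 6,900 ÷ 66.857 = MXN 103.21
MXN 103.21 × 0.076872 = SGD 7.93
SGD 7.93 × 0.53575 = GBP 4.25
GBP 4.25 × 154.38 = JPY 656

JPY 656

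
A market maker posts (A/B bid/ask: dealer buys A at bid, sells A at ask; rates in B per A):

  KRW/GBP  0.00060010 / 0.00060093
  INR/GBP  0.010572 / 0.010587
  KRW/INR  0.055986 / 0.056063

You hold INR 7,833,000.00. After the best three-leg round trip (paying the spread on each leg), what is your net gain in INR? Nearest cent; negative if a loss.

Net profit: INR 86,586.50

Best loop INR → KRW → GBP → INR:
INR 7,833,000.00 ÷ 0.056063 (buy KRW at ask) = KRW 139,717,817
KRW 139,717,817 × 0.00060010 (sell KRW at bid) = GBP 83,844.66
GBP 83,844.66 ÷ 0.010587 (buy INR at ask) = INR 7,919,586.50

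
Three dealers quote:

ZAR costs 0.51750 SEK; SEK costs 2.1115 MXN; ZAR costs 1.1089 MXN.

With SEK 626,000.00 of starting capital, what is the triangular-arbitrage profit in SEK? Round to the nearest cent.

Profitable loop is SEK → ZAR → MXN → SEK:
SEK 626,000.00 ÷ 0.51750 = ZAR 1,209,661.84
ZAR 1,209,661.84 × 1.1089 = MXN 1,341,394.01
MXN 1,341,394.01 ÷ 2.1115 = SEK 635,280.14
Profit = SEK 635,280.14 − SEK 626,000.00

Profit: SEK 9,280.14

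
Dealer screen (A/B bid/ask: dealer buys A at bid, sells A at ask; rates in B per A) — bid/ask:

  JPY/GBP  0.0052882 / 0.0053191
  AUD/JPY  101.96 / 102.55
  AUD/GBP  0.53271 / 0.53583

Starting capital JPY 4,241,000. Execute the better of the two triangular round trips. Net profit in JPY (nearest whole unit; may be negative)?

Net profit: JPY 26,553

Best loop JPY → GBP → AUD → JPY:
JPY 4,241,000 × 0.0052882 (sell JPY at bid) = GBP 22,427.26
GBP 22,427.26 ÷ 0.53583 (buy AUD at ask) = AUD 41,855.17
AUD 41,855.17 × 101.96 (sell AUD at bid) = JPY 4,267,553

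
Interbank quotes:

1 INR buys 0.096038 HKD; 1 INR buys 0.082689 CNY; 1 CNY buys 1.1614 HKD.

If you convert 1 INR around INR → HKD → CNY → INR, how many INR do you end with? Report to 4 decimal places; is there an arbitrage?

1.0000 (no arbitrage)

Around INR → HKD → CNY → INR: 1 × 0.096038 ÷ 1.1614 ÷ 0.082689 = 1.000031
Product ≈ 1 (deviation 0.003%, within rounding noise).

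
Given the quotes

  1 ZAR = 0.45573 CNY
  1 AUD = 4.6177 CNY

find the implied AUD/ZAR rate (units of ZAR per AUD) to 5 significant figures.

1 AUD × 4.6177 = 4.6177 CNY
4.6177 CNY ÷ 0.45573 = 10.1325 ZAR

AUD/ZAR = 10.133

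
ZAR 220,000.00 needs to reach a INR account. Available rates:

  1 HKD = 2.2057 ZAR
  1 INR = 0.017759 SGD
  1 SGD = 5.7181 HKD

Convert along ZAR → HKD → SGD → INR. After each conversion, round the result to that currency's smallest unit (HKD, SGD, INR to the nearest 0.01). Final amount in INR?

ZAR 220,000.00 ÷ 2.2057 = HKD 99,741.58
HKD 99,741.58 ÷ 5.7181 = SGD 17,443.13
SGD 17,443.13 ÷ 0.017759 = INR 982,213.53

INR 982,213.53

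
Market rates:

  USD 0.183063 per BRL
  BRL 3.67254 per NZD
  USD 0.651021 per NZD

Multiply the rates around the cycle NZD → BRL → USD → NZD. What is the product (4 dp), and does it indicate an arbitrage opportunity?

Around NZD → BRL → USD → NZD: 1 × 3.67254 × 0.183063 ÷ 0.651021 = 1.032695
Product > 1; profitable direction is NZD → BRL → USD → NZD.

1.0327 (arbitrage exists)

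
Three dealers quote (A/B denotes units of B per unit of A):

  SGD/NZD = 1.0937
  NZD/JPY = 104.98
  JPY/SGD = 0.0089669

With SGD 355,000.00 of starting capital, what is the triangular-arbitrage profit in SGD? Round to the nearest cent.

Profitable loop is SGD → NZD → JPY → SGD:
SGD 355,000.00 × 1.0937 = NZD 388,263.50
NZD 388,263.50 × 104.98 = JPY 40,759,902
JPY 40,759,902 × 0.0089669 = SGD 365,489.97
Profit = SGD 365,489.97 − SGD 355,000.00

Profit: SGD 10,489.97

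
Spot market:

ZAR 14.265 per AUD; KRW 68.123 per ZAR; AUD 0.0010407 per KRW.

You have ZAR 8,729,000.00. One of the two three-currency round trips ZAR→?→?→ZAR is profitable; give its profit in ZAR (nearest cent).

Profit: ZAR 98,863.09

Profitable loop is ZAR → KRW → AUD → ZAR:
ZAR 8,729,000.00 × 68.123 = KRW 594,645,667
KRW 594,645,667 × 0.0010407 = AUD 618,847.75
AUD 618,847.75 × 14.265 = ZAR 8,827,863.09
Profit = ZAR 8,827,863.09 − ZAR 8,729,000.00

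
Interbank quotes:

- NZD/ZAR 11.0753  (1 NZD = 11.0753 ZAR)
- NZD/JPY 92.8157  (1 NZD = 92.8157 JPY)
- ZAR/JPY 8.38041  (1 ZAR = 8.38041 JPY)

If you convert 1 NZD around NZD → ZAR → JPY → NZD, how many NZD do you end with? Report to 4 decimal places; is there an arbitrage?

1.0000 (no arbitrage)

Around NZD → ZAR → JPY → NZD: 1 × 11.0753 × 8.38041 ÷ 92.8157 = 0.999998
Product ≈ 1 (deviation 0.000%, within rounding noise).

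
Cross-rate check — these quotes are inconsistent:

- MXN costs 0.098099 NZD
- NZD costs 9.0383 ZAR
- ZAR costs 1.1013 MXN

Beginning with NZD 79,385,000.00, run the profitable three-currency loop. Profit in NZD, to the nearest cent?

Profitable loop is NZD → MXN → ZAR → NZD:
NZD 79,385,000.00 ÷ 0.098099 = MXN 809,233,529.39
MXN 809,233,529.39 ÷ 1.1013 = ZAR 734,798,446.74
ZAR 734,798,446.74 ÷ 9.0383 = NZD 81,298,302.42
Profit = NZD 81,298,302.42 − NZD 79,385,000.00

Profit: NZD 1,913,302.42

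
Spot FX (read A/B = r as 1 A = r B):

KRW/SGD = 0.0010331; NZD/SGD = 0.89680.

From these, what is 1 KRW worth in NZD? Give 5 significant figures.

KRW/NZD = 0.0011520

1 KRW × 0.0010331 = 0.0010331 SGD
0.0010331 SGD ÷ 0.89680 = 0.00115198 NZD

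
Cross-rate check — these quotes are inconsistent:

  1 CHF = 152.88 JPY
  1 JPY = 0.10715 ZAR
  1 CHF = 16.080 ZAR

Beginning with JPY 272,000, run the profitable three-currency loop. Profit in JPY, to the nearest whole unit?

Profitable loop is JPY → ZAR → CHF → JPY:
JPY 272,000 × 0.10715 = ZAR 29,144.80
ZAR 29,144.80 ÷ 16.080 = CHF 1,812.49
CHF 1,812.49 × 152.88 = JPY 277,093
Profit = JPY 277,093 − JPY 272,000

Profit: JPY 5,093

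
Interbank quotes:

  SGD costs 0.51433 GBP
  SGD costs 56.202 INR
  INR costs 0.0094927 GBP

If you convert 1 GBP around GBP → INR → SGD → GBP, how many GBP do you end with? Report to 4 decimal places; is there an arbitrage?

Around GBP → INR → SGD → GBP: 1 ÷ 0.0094927 ÷ 56.202 × 0.51433 = 0.964052
Product < 1; profitable direction is GBP → SGD → INR → GBP.

0.9641 (arbitrage exists)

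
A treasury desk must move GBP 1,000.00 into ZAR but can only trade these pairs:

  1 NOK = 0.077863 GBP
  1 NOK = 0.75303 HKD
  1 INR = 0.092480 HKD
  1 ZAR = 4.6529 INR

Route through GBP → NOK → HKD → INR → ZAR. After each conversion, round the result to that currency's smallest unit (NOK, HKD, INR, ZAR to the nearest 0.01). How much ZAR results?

ZAR 22,475.52

GBP 1,000.00 ÷ 0.077863 = NOK 12,843.07
NOK 12,843.07 × 0.75303 = HKD 9,671.22
HKD 9,671.22 ÷ 0.092480 = INR 104,576.34
INR 104,576.34 ÷ 4.6529 = ZAR 22,475.52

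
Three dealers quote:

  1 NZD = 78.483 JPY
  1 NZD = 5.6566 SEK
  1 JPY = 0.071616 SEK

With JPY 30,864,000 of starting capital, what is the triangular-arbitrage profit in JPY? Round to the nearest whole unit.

Profit: JPY 197,471

Profitable loop is JPY → NZD → SEK → JPY:
JPY 30,864,000 ÷ 78.483 = NZD 393,257.14
NZD 393,257.14 × 5.6566 = SEK 2,224,498.33
SEK 2,224,498.33 ÷ 0.071616 = JPY 31,061,471
Profit = JPY 31,061,471 − JPY 30,864,000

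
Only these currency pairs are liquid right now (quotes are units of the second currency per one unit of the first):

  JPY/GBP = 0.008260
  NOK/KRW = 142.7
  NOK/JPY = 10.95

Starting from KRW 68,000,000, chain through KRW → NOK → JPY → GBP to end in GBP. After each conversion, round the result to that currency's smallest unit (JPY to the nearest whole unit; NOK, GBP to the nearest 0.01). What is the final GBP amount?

KRW 68,000,000 ÷ 142.7 = NOK 476,524.18
NOK 476,524.18 × 10.95 = JPY 5,217,940
JPY 5,217,940 × 0.008260 = GBP 43,100.18

GBP 43,100.18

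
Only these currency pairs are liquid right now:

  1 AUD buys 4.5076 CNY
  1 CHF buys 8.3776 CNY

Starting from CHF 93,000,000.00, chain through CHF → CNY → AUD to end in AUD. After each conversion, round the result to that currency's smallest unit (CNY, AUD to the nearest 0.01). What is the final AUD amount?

AUD 172,845,150.41

CHF 93,000,000.00 × 8.3776 = CNY 779,116,800.00
CNY 779,116,800.00 ÷ 4.5076 = AUD 172,845,150.41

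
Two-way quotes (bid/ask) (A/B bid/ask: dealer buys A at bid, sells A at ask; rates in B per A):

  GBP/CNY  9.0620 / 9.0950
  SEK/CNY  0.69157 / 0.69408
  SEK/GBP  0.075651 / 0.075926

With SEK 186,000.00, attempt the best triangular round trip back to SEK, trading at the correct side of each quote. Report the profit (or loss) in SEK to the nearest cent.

Net profit: SEK 275.55

Best loop SEK → CNY → GBP → SEK:
SEK 186,000.00 × 0.69157 (sell SEK at bid) = CNY 128,632.02
CNY 128,632.02 ÷ 9.0950 (buy GBP at ask) = GBP 14,143.16
GBP 14,143.16 ÷ 0.075926 (buy SEK at ask) = SEK 186,275.55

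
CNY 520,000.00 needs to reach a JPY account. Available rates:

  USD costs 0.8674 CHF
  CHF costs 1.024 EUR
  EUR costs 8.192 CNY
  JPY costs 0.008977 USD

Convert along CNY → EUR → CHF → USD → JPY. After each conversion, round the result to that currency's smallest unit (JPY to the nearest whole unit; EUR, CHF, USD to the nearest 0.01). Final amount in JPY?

JPY 7,960,911

CNY 520,000.00 ÷ 8.192 = EUR 63,476.56
EUR 63,476.56 ÷ 1.024 = CHF 61,988.83
CHF 61,988.83 ÷ 0.8674 = USD 71,465.10
USD 71,465.10 ÷ 0.008977 = JPY 7,960,911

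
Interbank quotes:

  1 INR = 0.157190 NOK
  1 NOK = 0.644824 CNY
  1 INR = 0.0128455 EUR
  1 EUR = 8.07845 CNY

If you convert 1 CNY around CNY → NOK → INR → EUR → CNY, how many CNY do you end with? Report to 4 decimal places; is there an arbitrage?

Around CNY → NOK → INR → EUR → CNY: 1 ÷ 0.644824 ÷ 0.157190 × 0.0128455 × 8.07845 = 1.023795
Product > 1; profitable direction is CNY → NOK → INR → EUR → CNY.

1.0238 (arbitrage exists)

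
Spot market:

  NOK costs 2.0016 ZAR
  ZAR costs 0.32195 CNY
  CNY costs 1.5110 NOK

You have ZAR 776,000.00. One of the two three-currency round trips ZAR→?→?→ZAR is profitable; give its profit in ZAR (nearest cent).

Profit: ZAR 20,950.84

Profitable loop is ZAR → NOK → CNY → ZAR:
ZAR 776,000.00 ÷ 2.0016 = NOK 387,689.85
NOK 387,689.85 ÷ 1.5110 = CNY 256,578.32
CNY 256,578.32 ÷ 0.32195 = ZAR 796,950.84
Profit = ZAR 796,950.84 − ZAR 776,000.00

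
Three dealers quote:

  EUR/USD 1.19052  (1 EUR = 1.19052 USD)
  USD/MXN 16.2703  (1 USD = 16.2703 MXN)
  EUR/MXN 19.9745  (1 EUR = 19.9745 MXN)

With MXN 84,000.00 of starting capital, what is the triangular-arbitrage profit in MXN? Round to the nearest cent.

Profitable loop is MXN → USD → EUR → MXN:
MXN 84,000.00 ÷ 16.2703 = USD 5,162.78
USD 5,162.78 ÷ 1.19052 = EUR 4,336.58
EUR 4,336.58 × 19.9745 = MXN 86,620.95
Profit = MXN 86,620.95 − MXN 84,000.00

Profit: MXN 2,620.95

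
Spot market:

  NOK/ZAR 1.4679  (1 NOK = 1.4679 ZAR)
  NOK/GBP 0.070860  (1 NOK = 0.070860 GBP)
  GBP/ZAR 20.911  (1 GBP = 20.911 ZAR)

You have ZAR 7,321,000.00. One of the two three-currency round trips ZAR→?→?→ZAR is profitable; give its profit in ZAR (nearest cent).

Profit: ZAR 69,092.70

Profitable loop is ZAR → NOK → GBP → ZAR:
ZAR 7,321,000.00 ÷ 1.4679 = NOK 4,987,396.96
NOK 4,987,396.96 × 0.070860 = GBP 353,406.95
GBP 353,406.95 × 20.911 = ZAR 7,390,092.70
Profit = ZAR 7,390,092.70 − ZAR 7,321,000.00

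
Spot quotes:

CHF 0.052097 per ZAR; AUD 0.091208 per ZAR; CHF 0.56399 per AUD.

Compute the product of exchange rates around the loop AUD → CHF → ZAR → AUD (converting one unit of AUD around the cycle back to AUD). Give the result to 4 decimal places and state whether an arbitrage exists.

Around AUD → CHF → ZAR → AUD: 1 × 0.56399 ÷ 0.052097 × 0.091208 = 0.987397
Product < 1; profitable direction is AUD → ZAR → CHF → AUD.

0.9874 (arbitrage exists)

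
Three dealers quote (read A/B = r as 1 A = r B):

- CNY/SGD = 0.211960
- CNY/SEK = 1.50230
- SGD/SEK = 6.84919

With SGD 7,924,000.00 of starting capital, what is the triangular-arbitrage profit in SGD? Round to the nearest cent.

Profitable loop is SGD → CNY → SEK → SGD:
SGD 7,924,000.00 ÷ 0.211960 = CNY 37,384,412.15
CNY 37,384,412.15 × 1.50230 = SEK 56,162,602.38
SEK 56,162,602.38 ÷ 6.84919 = SGD 8,199,889.68
Profit = SGD 8,199,889.68 − SGD 7,924,000.00

Profit: SGD 275,889.68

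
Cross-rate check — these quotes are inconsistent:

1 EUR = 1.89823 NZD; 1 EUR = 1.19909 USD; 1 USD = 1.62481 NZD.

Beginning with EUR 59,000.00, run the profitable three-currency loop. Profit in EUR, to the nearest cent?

Profit: EUR 1,556.05

Profitable loop is EUR → USD → NZD → EUR:
EUR 59,000.00 × 1.19909 = USD 70,746.31
USD 70,746.31 × 1.62481 = NZD 114,949.31
NZD 114,949.31 ÷ 1.89823 = EUR 60,556.05
Profit = EUR 60,556.05 − EUR 59,000.00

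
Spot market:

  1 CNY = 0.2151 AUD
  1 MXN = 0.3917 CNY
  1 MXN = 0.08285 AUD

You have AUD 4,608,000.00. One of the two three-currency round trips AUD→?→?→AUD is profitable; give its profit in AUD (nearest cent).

Profitable loop is AUD → MXN → CNY → AUD:
AUD 4,608,000.00 ÷ 0.08285 = MXN 55,618,587.81
MXN 55,618,587.81 × 0.3917 = CNY 21,785,800.84
CNY 21,785,800.84 × 0.2151 = AUD 4,686,125.76
Profit = AUD 4,686,125.76 − AUD 4,608,000.00

Profit: AUD 78,125.76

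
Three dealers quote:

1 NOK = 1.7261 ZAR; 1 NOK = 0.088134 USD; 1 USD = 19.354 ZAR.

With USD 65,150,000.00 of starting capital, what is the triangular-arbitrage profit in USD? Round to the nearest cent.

Profit: USD 777,431.27

Profitable loop is USD → NOK → ZAR → USD:
USD 65,150,000.00 ÷ 0.088134 = NOK 739,215,285.81
NOK 739,215,285.81 × 1.7261 = ZAR 1,275,959,504.84
ZAR 1,275,959,504.84 ÷ 19.354 = USD 65,927,431.27
Profit = USD 65,927,431.27 − USD 65,150,000.00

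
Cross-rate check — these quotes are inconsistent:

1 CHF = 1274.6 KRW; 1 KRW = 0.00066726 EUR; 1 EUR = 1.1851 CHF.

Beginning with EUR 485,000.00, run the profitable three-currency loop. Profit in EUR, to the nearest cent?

Profit: EUR 3,838.88

Profitable loop is EUR → CHF → KRW → EUR:
EUR 485,000.00 × 1.1851 = CHF 574,773.50
CHF 574,773.50 × 1274.6 = KRW 732,606,303
KRW 732,606,303 × 0.00066726 = EUR 488,838.88
Profit = EUR 488,838.88 − EUR 485,000.00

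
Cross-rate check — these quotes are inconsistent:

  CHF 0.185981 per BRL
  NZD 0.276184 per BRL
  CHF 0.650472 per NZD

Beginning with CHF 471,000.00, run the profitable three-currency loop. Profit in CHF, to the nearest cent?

Profitable loop is CHF → NZD → BRL → CHF:
CHF 471,000.00 ÷ 0.650472 = NZD 724,089.58
NZD 724,089.58 ÷ 0.276184 = BRL 2,621,765.14
BRL 2,621,765.14 × 0.185981 = CHF 487,598.50
Profit = CHF 487,598.50 − CHF 471,000.00

Profit: CHF 16,598.50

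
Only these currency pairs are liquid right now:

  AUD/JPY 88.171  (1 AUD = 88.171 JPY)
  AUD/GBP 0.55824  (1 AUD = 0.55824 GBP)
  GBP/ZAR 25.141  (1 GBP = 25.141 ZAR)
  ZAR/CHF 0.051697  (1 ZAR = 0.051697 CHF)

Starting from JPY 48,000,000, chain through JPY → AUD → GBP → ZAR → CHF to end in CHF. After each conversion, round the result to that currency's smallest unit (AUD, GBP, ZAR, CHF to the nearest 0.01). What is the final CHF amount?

JPY 48,000,000 ÷ 88.171 = AUD 544,396.68
AUD 544,396.68 × 0.55824 = GBP 303,904.00
GBP 303,904.00 × 25.141 = ZAR 7,640,450.46
ZAR 7,640,450.46 × 0.051697 = CHF 394,988.37

CHF 394,988.37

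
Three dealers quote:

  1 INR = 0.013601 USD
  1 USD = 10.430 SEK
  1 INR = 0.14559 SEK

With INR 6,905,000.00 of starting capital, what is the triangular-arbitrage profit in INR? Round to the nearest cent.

Profit: INR 181,635.25

Profitable loop is INR → SEK → USD → INR:
INR 6,905,000.00 × 0.14559 = SEK 1,005,298.95
SEK 1,005,298.95 ÷ 10.430 = USD 96,385.33
USD 96,385.33 ÷ 0.013601 = INR 7,086,635.25
Profit = INR 7,086,635.25 − INR 6,905,000.00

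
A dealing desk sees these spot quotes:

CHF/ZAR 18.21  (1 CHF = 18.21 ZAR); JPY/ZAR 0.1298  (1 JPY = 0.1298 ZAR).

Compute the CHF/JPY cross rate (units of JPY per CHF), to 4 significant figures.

1 CHF × 18.21 = 18.21 ZAR
18.21 ZAR ÷ 0.1298 = 140.293 JPY

CHF/JPY = 140.3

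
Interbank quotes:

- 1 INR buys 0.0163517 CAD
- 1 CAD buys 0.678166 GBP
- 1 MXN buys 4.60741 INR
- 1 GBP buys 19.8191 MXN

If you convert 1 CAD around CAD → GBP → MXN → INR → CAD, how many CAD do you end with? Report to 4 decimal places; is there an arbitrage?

1.0126 (arbitrage exists)

Around CAD → GBP → MXN → INR → CAD: 1 × 0.678166 × 19.8191 × 4.60741 × 0.0163517 = 1.012604
Product > 1; profitable direction is CAD → GBP → MXN → INR → CAD.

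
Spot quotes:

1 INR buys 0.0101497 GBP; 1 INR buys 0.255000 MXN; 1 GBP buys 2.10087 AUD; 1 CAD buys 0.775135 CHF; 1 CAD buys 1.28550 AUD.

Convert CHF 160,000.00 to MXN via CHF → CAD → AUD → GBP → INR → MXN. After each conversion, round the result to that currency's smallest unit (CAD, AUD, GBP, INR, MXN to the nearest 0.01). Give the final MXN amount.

CHF 160,000.00 ÷ 0.775135 = CAD 206,415.66
CAD 206,415.66 × 1.28550 = AUD 265,347.33
AUD 265,347.33 ÷ 2.10087 = GBP 126,303.55
GBP 126,303.55 ÷ 0.0101497 = INR 12,444,067.31
INR 12,444,067.31 × 0.255000 = MXN 3,173,237.16

MXN 3,173,237.16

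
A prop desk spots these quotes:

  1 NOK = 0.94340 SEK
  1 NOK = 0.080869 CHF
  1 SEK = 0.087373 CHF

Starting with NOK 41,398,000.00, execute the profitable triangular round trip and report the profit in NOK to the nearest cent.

Profitable loop is NOK → SEK → CHF → NOK:
NOK 41,398,000.00 × 0.94340 = SEK 39,054,873.20
SEK 39,054,873.20 × 0.087373 = CHF 3,412,341.44
CHF 3,412,341.44 ÷ 0.080869 = NOK 42,195,914.83
Profit = NOK 42,195,914.83 − NOK 41,398,000.00

Profit: NOK 797,914.83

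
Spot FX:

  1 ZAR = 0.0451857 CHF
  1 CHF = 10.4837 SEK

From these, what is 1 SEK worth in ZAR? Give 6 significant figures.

SEK/ZAR = 2.11098

1 SEK ÷ 10.4837 = 0.0953862 CHF
0.0953862 CHF ÷ 0.0451857 = 2.11098 ZAR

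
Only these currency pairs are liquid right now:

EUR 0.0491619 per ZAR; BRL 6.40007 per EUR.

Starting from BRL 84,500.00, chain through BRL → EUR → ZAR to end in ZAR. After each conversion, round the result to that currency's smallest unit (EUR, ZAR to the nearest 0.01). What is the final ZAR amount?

BRL 84,500.00 ÷ 6.40007 = EUR 13,202.98
EUR 13,202.98 ÷ 0.0491619 = ZAR 268,561.22

ZAR 268,561.22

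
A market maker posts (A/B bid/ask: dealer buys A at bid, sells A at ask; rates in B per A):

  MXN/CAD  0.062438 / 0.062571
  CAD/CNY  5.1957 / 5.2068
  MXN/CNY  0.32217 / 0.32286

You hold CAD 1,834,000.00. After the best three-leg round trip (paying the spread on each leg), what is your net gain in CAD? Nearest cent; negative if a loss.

Best loop CAD → CNY → MXN → CAD:
CAD 1,834,000.00 × 5.1957 (sell CAD at bid) = CNY 9,528,913.80
CNY 9,528,913.80 ÷ 0.32286 (buy MXN at ask) = MXN 29,514,073.59
MXN 29,514,073.59 × 0.062438 (sell MXN at bid) = CAD 1,842,799.73

Net profit: CAD 8,799.73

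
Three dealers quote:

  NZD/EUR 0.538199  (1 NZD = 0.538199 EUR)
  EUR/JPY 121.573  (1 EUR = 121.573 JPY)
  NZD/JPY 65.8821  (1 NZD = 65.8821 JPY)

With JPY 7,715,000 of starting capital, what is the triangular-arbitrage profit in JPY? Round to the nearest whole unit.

Profitable loop is JPY → EUR → NZD → JPY:
JPY 7,715,000 ÷ 121.573 = EUR 63,459.81
EUR 63,459.81 ÷ 0.538199 = NZD 117,911.43
NZD 117,911.43 × 65.8821 = JPY 7,768,253
Profit = JPY 7,768,253 − JPY 7,715,000

Profit: JPY 53,253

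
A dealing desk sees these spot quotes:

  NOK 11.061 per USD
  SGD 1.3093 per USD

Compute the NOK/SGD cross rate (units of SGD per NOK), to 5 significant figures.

NOK/SGD = 0.11837

1 NOK ÷ 11.061 = 0.0904077 USD
0.0904077 USD × 1.3093 = 0.118371 SGD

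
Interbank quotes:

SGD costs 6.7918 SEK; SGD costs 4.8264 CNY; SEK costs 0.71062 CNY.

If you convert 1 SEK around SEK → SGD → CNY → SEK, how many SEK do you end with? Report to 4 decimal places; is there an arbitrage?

Around SEK → SGD → CNY → SEK: 1 ÷ 6.7918 × 4.8264 ÷ 0.71062 = 1.000002
Product ≈ 1 (deviation 0.000%, within rounding noise).

1.0000 (no arbitrage)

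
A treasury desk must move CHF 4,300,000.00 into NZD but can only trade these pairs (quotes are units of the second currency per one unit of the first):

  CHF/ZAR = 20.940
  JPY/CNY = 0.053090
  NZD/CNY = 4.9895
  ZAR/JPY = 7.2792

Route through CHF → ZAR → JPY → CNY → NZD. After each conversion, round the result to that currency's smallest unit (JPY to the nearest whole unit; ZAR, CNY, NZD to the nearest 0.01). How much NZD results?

CHF 4,300,000.00 × 20.940 = ZAR 90,042,000.00
ZAR 90,042,000.00 × 7.2792 = JPY 655,433,726
JPY 655,433,726 × 0.053090 = CNY 34,796,976.51
CNY 34,796,976.51 ÷ 4.9895 = NZD 6,974,040.79

NZD 6,974,040.79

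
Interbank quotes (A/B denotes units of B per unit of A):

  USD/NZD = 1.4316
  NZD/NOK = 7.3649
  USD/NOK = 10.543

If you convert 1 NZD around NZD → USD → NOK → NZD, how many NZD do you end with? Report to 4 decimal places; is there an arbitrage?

0.9999 (no arbitrage)

Around NZD → USD → NOK → NZD: 1 ÷ 1.4316 × 10.543 ÷ 7.3649 = 0.999944
Product ≈ 1 (deviation 0.006%, within rounding noise).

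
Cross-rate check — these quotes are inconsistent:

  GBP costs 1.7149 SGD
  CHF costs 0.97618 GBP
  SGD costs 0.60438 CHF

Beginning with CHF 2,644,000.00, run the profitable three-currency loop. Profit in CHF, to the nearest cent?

Profitable loop is CHF → GBP → SGD → CHF:
CHF 2,644,000.00 × 0.97618 = GBP 2,581,019.92
GBP 2,581,019.92 × 1.7149 = SGD 4,426,191.06
SGD 4,426,191.06 × 0.60438 = CHF 2,675,101.35
Profit = CHF 2,675,101.35 − CHF 2,644,000.00

Profit: CHF 31,101.35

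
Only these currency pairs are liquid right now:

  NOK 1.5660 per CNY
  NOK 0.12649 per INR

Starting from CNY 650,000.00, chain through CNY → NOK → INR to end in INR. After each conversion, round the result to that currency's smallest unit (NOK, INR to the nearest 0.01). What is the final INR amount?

INR 8,047,276.46

CNY 650,000.00 × 1.5660 = NOK 1,017,900.00
NOK 1,017,900.00 ÷ 0.12649 = INR 8,047,276.46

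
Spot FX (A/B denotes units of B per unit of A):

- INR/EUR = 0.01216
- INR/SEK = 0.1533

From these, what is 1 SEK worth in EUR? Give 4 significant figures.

SEK/EUR = 0.07932

1 SEK ÷ 0.1533 = 6.52316 INR
6.52316 INR × 0.01216 = 0.0793216 EUR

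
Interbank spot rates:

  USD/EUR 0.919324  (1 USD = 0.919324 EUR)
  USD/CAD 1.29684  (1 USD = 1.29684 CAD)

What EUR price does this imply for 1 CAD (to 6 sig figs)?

1 CAD ÷ 1.29684 = 0.771105 USD
0.771105 USD × 0.919324 = 0.708895 EUR

CAD/EUR = 0.708895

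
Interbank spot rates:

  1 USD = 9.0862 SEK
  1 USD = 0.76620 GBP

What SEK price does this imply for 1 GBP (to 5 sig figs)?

1 GBP ÷ 0.76620 = 1.30514 USD
1.30514 USD × 9.0862 = 11.8588 SEK

GBP/SEK = 11.859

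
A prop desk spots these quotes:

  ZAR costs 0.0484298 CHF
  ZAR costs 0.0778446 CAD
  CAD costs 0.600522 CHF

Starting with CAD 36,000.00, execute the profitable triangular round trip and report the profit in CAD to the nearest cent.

Profitable loop is CAD → ZAR → CHF → CAD:
CAD 36,000.00 ÷ 0.0778446 = ZAR 462,459.82
ZAR 462,459.82 × 0.0484298 = CHF 22,396.84
CHF 22,396.84 ÷ 0.600522 = CAD 37,295.61
Profit = CAD 37,295.61 − CAD 36,000.00

Profit: CAD 1,295.61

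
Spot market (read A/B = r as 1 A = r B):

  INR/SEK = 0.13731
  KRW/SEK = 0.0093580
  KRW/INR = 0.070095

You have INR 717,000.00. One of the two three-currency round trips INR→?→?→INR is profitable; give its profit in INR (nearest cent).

Profit: INR 20,437.68

Profitable loop is INR → SEK → KRW → INR:
INR 717,000.00 × 0.13731 = SEK 98,451.27
SEK 98,451.27 ÷ 0.0093580 = KRW 10,520,546
KRW 10,520,546 × 0.070095 = INR 737,437.68
Profit = INR 737,437.68 − INR 717,000.00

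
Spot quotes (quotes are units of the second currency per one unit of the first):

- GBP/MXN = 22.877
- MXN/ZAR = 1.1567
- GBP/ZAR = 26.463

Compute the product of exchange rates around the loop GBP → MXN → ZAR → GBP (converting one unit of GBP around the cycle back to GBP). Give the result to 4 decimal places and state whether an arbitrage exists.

Around GBP → MXN → ZAR → GBP: 1 × 22.877 × 1.1567 ÷ 26.463 = 0.999956
Product ≈ 1 (deviation 0.004%, within rounding noise).

1.0000 (no arbitrage)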